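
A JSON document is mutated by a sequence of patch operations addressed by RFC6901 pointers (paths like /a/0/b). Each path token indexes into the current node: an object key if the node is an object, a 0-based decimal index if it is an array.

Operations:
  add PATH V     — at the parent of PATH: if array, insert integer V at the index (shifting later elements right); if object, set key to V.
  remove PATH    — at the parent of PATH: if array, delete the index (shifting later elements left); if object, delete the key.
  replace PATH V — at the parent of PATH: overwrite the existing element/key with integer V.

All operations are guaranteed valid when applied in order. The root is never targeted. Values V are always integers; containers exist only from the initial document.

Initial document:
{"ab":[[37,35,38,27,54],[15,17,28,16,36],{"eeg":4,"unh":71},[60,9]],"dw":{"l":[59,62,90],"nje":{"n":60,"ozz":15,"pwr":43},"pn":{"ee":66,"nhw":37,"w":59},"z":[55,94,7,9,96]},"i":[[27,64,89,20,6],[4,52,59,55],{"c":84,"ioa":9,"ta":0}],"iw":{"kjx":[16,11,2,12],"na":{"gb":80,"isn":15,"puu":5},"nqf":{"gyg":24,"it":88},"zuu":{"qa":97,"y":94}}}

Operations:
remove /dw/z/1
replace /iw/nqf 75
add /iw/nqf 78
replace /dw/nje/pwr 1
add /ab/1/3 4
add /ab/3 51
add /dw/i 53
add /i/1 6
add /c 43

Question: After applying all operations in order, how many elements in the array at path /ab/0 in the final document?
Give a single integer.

After op 1 (remove /dw/z/1): {"ab":[[37,35,38,27,54],[15,17,28,16,36],{"eeg":4,"unh":71},[60,9]],"dw":{"l":[59,62,90],"nje":{"n":60,"ozz":15,"pwr":43},"pn":{"ee":66,"nhw":37,"w":59},"z":[55,7,9,96]},"i":[[27,64,89,20,6],[4,52,59,55],{"c":84,"ioa":9,"ta":0}],"iw":{"kjx":[16,11,2,12],"na":{"gb":80,"isn":15,"puu":5},"nqf":{"gyg":24,"it":88},"zuu":{"qa":97,"y":94}}}
After op 2 (replace /iw/nqf 75): {"ab":[[37,35,38,27,54],[15,17,28,16,36],{"eeg":4,"unh":71},[60,9]],"dw":{"l":[59,62,90],"nje":{"n":60,"ozz":15,"pwr":43},"pn":{"ee":66,"nhw":37,"w":59},"z":[55,7,9,96]},"i":[[27,64,89,20,6],[4,52,59,55],{"c":84,"ioa":9,"ta":0}],"iw":{"kjx":[16,11,2,12],"na":{"gb":80,"isn":15,"puu":5},"nqf":75,"zuu":{"qa":97,"y":94}}}
After op 3 (add /iw/nqf 78): {"ab":[[37,35,38,27,54],[15,17,28,16,36],{"eeg":4,"unh":71},[60,9]],"dw":{"l":[59,62,90],"nje":{"n":60,"ozz":15,"pwr":43},"pn":{"ee":66,"nhw":37,"w":59},"z":[55,7,9,96]},"i":[[27,64,89,20,6],[4,52,59,55],{"c":84,"ioa":9,"ta":0}],"iw":{"kjx":[16,11,2,12],"na":{"gb":80,"isn":15,"puu":5},"nqf":78,"zuu":{"qa":97,"y":94}}}
After op 4 (replace /dw/nje/pwr 1): {"ab":[[37,35,38,27,54],[15,17,28,16,36],{"eeg":4,"unh":71},[60,9]],"dw":{"l":[59,62,90],"nje":{"n":60,"ozz":15,"pwr":1},"pn":{"ee":66,"nhw":37,"w":59},"z":[55,7,9,96]},"i":[[27,64,89,20,6],[4,52,59,55],{"c":84,"ioa":9,"ta":0}],"iw":{"kjx":[16,11,2,12],"na":{"gb":80,"isn":15,"puu":5},"nqf":78,"zuu":{"qa":97,"y":94}}}
After op 5 (add /ab/1/3 4): {"ab":[[37,35,38,27,54],[15,17,28,4,16,36],{"eeg":4,"unh":71},[60,9]],"dw":{"l":[59,62,90],"nje":{"n":60,"ozz":15,"pwr":1},"pn":{"ee":66,"nhw":37,"w":59},"z":[55,7,9,96]},"i":[[27,64,89,20,6],[4,52,59,55],{"c":84,"ioa":9,"ta":0}],"iw":{"kjx":[16,11,2,12],"na":{"gb":80,"isn":15,"puu":5},"nqf":78,"zuu":{"qa":97,"y":94}}}
After op 6 (add /ab/3 51): {"ab":[[37,35,38,27,54],[15,17,28,4,16,36],{"eeg":4,"unh":71},51,[60,9]],"dw":{"l":[59,62,90],"nje":{"n":60,"ozz":15,"pwr":1},"pn":{"ee":66,"nhw":37,"w":59},"z":[55,7,9,96]},"i":[[27,64,89,20,6],[4,52,59,55],{"c":84,"ioa":9,"ta":0}],"iw":{"kjx":[16,11,2,12],"na":{"gb":80,"isn":15,"puu":5},"nqf":78,"zuu":{"qa":97,"y":94}}}
After op 7 (add /dw/i 53): {"ab":[[37,35,38,27,54],[15,17,28,4,16,36],{"eeg":4,"unh":71},51,[60,9]],"dw":{"i":53,"l":[59,62,90],"nje":{"n":60,"ozz":15,"pwr":1},"pn":{"ee":66,"nhw":37,"w":59},"z":[55,7,9,96]},"i":[[27,64,89,20,6],[4,52,59,55],{"c":84,"ioa":9,"ta":0}],"iw":{"kjx":[16,11,2,12],"na":{"gb":80,"isn":15,"puu":5},"nqf":78,"zuu":{"qa":97,"y":94}}}
After op 8 (add /i/1 6): {"ab":[[37,35,38,27,54],[15,17,28,4,16,36],{"eeg":4,"unh":71},51,[60,9]],"dw":{"i":53,"l":[59,62,90],"nje":{"n":60,"ozz":15,"pwr":1},"pn":{"ee":66,"nhw":37,"w":59},"z":[55,7,9,96]},"i":[[27,64,89,20,6],6,[4,52,59,55],{"c":84,"ioa":9,"ta":0}],"iw":{"kjx":[16,11,2,12],"na":{"gb":80,"isn":15,"puu":5},"nqf":78,"zuu":{"qa":97,"y":94}}}
After op 9 (add /c 43): {"ab":[[37,35,38,27,54],[15,17,28,4,16,36],{"eeg":4,"unh":71},51,[60,9]],"c":43,"dw":{"i":53,"l":[59,62,90],"nje":{"n":60,"ozz":15,"pwr":1},"pn":{"ee":66,"nhw":37,"w":59},"z":[55,7,9,96]},"i":[[27,64,89,20,6],6,[4,52,59,55],{"c":84,"ioa":9,"ta":0}],"iw":{"kjx":[16,11,2,12],"na":{"gb":80,"isn":15,"puu":5},"nqf":78,"zuu":{"qa":97,"y":94}}}
Size at path /ab/0: 5

Answer: 5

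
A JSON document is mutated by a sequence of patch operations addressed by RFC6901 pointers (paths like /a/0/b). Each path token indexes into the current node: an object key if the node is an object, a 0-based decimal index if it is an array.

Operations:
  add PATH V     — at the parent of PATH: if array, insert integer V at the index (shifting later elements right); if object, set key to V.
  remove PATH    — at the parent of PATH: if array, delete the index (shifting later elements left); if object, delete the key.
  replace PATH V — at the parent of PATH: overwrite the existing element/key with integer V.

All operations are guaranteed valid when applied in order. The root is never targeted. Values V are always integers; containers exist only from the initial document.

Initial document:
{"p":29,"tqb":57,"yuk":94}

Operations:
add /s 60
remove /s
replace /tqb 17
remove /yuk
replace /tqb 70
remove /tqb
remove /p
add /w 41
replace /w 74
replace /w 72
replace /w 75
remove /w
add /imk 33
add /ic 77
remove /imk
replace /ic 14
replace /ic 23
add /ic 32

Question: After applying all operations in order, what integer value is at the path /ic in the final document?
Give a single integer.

Answer: 32

Derivation:
After op 1 (add /s 60): {"p":29,"s":60,"tqb":57,"yuk":94}
After op 2 (remove /s): {"p":29,"tqb":57,"yuk":94}
After op 3 (replace /tqb 17): {"p":29,"tqb":17,"yuk":94}
After op 4 (remove /yuk): {"p":29,"tqb":17}
After op 5 (replace /tqb 70): {"p":29,"tqb":70}
After op 6 (remove /tqb): {"p":29}
After op 7 (remove /p): {}
After op 8 (add /w 41): {"w":41}
After op 9 (replace /w 74): {"w":74}
After op 10 (replace /w 72): {"w":72}
After op 11 (replace /w 75): {"w":75}
After op 12 (remove /w): {}
After op 13 (add /imk 33): {"imk":33}
After op 14 (add /ic 77): {"ic":77,"imk":33}
After op 15 (remove /imk): {"ic":77}
After op 16 (replace /ic 14): {"ic":14}
After op 17 (replace /ic 23): {"ic":23}
After op 18 (add /ic 32): {"ic":32}
Value at /ic: 32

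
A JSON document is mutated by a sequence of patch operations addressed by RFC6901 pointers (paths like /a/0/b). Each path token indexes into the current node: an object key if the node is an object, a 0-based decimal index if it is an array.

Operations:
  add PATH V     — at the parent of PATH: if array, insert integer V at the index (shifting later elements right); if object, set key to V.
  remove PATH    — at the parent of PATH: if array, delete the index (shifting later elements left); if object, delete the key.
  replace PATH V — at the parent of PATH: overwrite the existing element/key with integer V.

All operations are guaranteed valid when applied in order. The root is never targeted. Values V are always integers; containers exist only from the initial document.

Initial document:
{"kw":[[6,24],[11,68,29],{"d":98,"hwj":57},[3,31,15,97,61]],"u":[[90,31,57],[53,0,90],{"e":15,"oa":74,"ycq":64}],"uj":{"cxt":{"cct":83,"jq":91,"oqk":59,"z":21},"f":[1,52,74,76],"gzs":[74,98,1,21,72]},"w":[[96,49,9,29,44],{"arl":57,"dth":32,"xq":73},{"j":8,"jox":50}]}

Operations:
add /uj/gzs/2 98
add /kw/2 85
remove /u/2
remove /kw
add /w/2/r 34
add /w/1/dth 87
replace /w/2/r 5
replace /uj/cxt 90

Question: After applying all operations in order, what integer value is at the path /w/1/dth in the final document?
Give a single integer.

After op 1 (add /uj/gzs/2 98): {"kw":[[6,24],[11,68,29],{"d":98,"hwj":57},[3,31,15,97,61]],"u":[[90,31,57],[53,0,90],{"e":15,"oa":74,"ycq":64}],"uj":{"cxt":{"cct":83,"jq":91,"oqk":59,"z":21},"f":[1,52,74,76],"gzs":[74,98,98,1,21,72]},"w":[[96,49,9,29,44],{"arl":57,"dth":32,"xq":73},{"j":8,"jox":50}]}
After op 2 (add /kw/2 85): {"kw":[[6,24],[11,68,29],85,{"d":98,"hwj":57},[3,31,15,97,61]],"u":[[90,31,57],[53,0,90],{"e":15,"oa":74,"ycq":64}],"uj":{"cxt":{"cct":83,"jq":91,"oqk":59,"z":21},"f":[1,52,74,76],"gzs":[74,98,98,1,21,72]},"w":[[96,49,9,29,44],{"arl":57,"dth":32,"xq":73},{"j":8,"jox":50}]}
After op 3 (remove /u/2): {"kw":[[6,24],[11,68,29],85,{"d":98,"hwj":57},[3,31,15,97,61]],"u":[[90,31,57],[53,0,90]],"uj":{"cxt":{"cct":83,"jq":91,"oqk":59,"z":21},"f":[1,52,74,76],"gzs":[74,98,98,1,21,72]},"w":[[96,49,9,29,44],{"arl":57,"dth":32,"xq":73},{"j":8,"jox":50}]}
After op 4 (remove /kw): {"u":[[90,31,57],[53,0,90]],"uj":{"cxt":{"cct":83,"jq":91,"oqk":59,"z":21},"f":[1,52,74,76],"gzs":[74,98,98,1,21,72]},"w":[[96,49,9,29,44],{"arl":57,"dth":32,"xq":73},{"j":8,"jox":50}]}
After op 5 (add /w/2/r 34): {"u":[[90,31,57],[53,0,90]],"uj":{"cxt":{"cct":83,"jq":91,"oqk":59,"z":21},"f":[1,52,74,76],"gzs":[74,98,98,1,21,72]},"w":[[96,49,9,29,44],{"arl":57,"dth":32,"xq":73},{"j":8,"jox":50,"r":34}]}
After op 6 (add /w/1/dth 87): {"u":[[90,31,57],[53,0,90]],"uj":{"cxt":{"cct":83,"jq":91,"oqk":59,"z":21},"f":[1,52,74,76],"gzs":[74,98,98,1,21,72]},"w":[[96,49,9,29,44],{"arl":57,"dth":87,"xq":73},{"j":8,"jox":50,"r":34}]}
After op 7 (replace /w/2/r 5): {"u":[[90,31,57],[53,0,90]],"uj":{"cxt":{"cct":83,"jq":91,"oqk":59,"z":21},"f":[1,52,74,76],"gzs":[74,98,98,1,21,72]},"w":[[96,49,9,29,44],{"arl":57,"dth":87,"xq":73},{"j":8,"jox":50,"r":5}]}
After op 8 (replace /uj/cxt 90): {"u":[[90,31,57],[53,0,90]],"uj":{"cxt":90,"f":[1,52,74,76],"gzs":[74,98,98,1,21,72]},"w":[[96,49,9,29,44],{"arl":57,"dth":87,"xq":73},{"j":8,"jox":50,"r":5}]}
Value at /w/1/dth: 87

Answer: 87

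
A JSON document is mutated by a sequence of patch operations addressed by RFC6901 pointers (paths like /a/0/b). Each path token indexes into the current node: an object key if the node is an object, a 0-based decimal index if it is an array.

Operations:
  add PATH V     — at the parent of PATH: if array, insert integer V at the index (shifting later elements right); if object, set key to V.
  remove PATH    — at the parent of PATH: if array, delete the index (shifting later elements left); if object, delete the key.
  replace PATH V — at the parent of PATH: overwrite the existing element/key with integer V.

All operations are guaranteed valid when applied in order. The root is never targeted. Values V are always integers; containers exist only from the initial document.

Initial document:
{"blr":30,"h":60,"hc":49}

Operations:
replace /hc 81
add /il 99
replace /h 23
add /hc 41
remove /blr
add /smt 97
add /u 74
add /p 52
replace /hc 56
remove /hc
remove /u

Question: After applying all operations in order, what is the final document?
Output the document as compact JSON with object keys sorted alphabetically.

Answer: {"h":23,"il":99,"p":52,"smt":97}

Derivation:
After op 1 (replace /hc 81): {"blr":30,"h":60,"hc":81}
After op 2 (add /il 99): {"blr":30,"h":60,"hc":81,"il":99}
After op 3 (replace /h 23): {"blr":30,"h":23,"hc":81,"il":99}
After op 4 (add /hc 41): {"blr":30,"h":23,"hc":41,"il":99}
After op 5 (remove /blr): {"h":23,"hc":41,"il":99}
After op 6 (add /smt 97): {"h":23,"hc":41,"il":99,"smt":97}
After op 7 (add /u 74): {"h":23,"hc":41,"il":99,"smt":97,"u":74}
After op 8 (add /p 52): {"h":23,"hc":41,"il":99,"p":52,"smt":97,"u":74}
After op 9 (replace /hc 56): {"h":23,"hc":56,"il":99,"p":52,"smt":97,"u":74}
After op 10 (remove /hc): {"h":23,"il":99,"p":52,"smt":97,"u":74}
After op 11 (remove /u): {"h":23,"il":99,"p":52,"smt":97}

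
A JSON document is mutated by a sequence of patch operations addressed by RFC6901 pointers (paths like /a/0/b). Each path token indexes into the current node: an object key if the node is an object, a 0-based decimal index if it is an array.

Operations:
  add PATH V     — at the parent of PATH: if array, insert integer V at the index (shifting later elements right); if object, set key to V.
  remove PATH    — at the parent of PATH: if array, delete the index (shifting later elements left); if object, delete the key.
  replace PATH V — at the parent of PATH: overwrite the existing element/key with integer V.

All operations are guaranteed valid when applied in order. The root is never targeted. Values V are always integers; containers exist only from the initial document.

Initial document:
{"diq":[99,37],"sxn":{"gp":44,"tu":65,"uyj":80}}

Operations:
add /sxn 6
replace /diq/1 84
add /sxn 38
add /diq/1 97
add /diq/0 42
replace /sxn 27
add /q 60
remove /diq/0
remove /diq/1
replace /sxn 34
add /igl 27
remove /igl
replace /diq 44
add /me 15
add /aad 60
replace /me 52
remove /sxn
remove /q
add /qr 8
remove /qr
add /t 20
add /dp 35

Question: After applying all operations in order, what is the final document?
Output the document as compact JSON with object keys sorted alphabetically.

Answer: {"aad":60,"diq":44,"dp":35,"me":52,"t":20}

Derivation:
After op 1 (add /sxn 6): {"diq":[99,37],"sxn":6}
After op 2 (replace /diq/1 84): {"diq":[99,84],"sxn":6}
After op 3 (add /sxn 38): {"diq":[99,84],"sxn":38}
After op 4 (add /diq/1 97): {"diq":[99,97,84],"sxn":38}
After op 5 (add /diq/0 42): {"diq":[42,99,97,84],"sxn":38}
After op 6 (replace /sxn 27): {"diq":[42,99,97,84],"sxn":27}
After op 7 (add /q 60): {"diq":[42,99,97,84],"q":60,"sxn":27}
After op 8 (remove /diq/0): {"diq":[99,97,84],"q":60,"sxn":27}
After op 9 (remove /diq/1): {"diq":[99,84],"q":60,"sxn":27}
After op 10 (replace /sxn 34): {"diq":[99,84],"q":60,"sxn":34}
After op 11 (add /igl 27): {"diq":[99,84],"igl":27,"q":60,"sxn":34}
After op 12 (remove /igl): {"diq":[99,84],"q":60,"sxn":34}
After op 13 (replace /diq 44): {"diq":44,"q":60,"sxn":34}
After op 14 (add /me 15): {"diq":44,"me":15,"q":60,"sxn":34}
After op 15 (add /aad 60): {"aad":60,"diq":44,"me":15,"q":60,"sxn":34}
After op 16 (replace /me 52): {"aad":60,"diq":44,"me":52,"q":60,"sxn":34}
After op 17 (remove /sxn): {"aad":60,"diq":44,"me":52,"q":60}
After op 18 (remove /q): {"aad":60,"diq":44,"me":52}
After op 19 (add /qr 8): {"aad":60,"diq":44,"me":52,"qr":8}
After op 20 (remove /qr): {"aad":60,"diq":44,"me":52}
After op 21 (add /t 20): {"aad":60,"diq":44,"me":52,"t":20}
After op 22 (add /dp 35): {"aad":60,"diq":44,"dp":35,"me":52,"t":20}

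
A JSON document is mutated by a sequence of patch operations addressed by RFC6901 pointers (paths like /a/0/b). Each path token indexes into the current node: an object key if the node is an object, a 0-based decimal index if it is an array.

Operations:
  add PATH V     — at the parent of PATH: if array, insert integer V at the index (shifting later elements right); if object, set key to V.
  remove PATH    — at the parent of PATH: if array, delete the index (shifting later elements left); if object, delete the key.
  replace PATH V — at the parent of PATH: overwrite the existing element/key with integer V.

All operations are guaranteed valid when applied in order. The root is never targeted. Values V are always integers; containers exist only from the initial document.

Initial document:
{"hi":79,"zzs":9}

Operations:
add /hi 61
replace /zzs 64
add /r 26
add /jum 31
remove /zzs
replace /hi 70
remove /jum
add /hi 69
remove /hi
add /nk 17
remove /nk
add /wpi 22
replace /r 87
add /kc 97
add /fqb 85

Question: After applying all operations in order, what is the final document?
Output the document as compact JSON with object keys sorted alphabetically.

After op 1 (add /hi 61): {"hi":61,"zzs":9}
After op 2 (replace /zzs 64): {"hi":61,"zzs":64}
After op 3 (add /r 26): {"hi":61,"r":26,"zzs":64}
After op 4 (add /jum 31): {"hi":61,"jum":31,"r":26,"zzs":64}
After op 5 (remove /zzs): {"hi":61,"jum":31,"r":26}
After op 6 (replace /hi 70): {"hi":70,"jum":31,"r":26}
After op 7 (remove /jum): {"hi":70,"r":26}
After op 8 (add /hi 69): {"hi":69,"r":26}
After op 9 (remove /hi): {"r":26}
After op 10 (add /nk 17): {"nk":17,"r":26}
After op 11 (remove /nk): {"r":26}
After op 12 (add /wpi 22): {"r":26,"wpi":22}
After op 13 (replace /r 87): {"r":87,"wpi":22}
After op 14 (add /kc 97): {"kc":97,"r":87,"wpi":22}
After op 15 (add /fqb 85): {"fqb":85,"kc":97,"r":87,"wpi":22}

Answer: {"fqb":85,"kc":97,"r":87,"wpi":22}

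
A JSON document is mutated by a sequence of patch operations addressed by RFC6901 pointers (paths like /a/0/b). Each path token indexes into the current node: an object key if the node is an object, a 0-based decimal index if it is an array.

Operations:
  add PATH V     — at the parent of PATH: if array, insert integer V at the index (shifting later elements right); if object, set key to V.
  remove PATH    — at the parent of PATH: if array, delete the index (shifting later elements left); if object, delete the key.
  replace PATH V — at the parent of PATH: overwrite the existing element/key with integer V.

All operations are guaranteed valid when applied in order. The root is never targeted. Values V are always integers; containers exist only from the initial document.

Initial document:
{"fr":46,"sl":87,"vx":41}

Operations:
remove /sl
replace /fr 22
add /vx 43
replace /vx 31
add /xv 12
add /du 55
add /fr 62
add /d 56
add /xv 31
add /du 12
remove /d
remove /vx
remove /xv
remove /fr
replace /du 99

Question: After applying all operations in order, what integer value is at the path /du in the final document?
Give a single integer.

Answer: 99

Derivation:
After op 1 (remove /sl): {"fr":46,"vx":41}
After op 2 (replace /fr 22): {"fr":22,"vx":41}
After op 3 (add /vx 43): {"fr":22,"vx":43}
After op 4 (replace /vx 31): {"fr":22,"vx":31}
After op 5 (add /xv 12): {"fr":22,"vx":31,"xv":12}
After op 6 (add /du 55): {"du":55,"fr":22,"vx":31,"xv":12}
After op 7 (add /fr 62): {"du":55,"fr":62,"vx":31,"xv":12}
After op 8 (add /d 56): {"d":56,"du":55,"fr":62,"vx":31,"xv":12}
After op 9 (add /xv 31): {"d":56,"du":55,"fr":62,"vx":31,"xv":31}
After op 10 (add /du 12): {"d":56,"du":12,"fr":62,"vx":31,"xv":31}
After op 11 (remove /d): {"du":12,"fr":62,"vx":31,"xv":31}
After op 12 (remove /vx): {"du":12,"fr":62,"xv":31}
After op 13 (remove /xv): {"du":12,"fr":62}
After op 14 (remove /fr): {"du":12}
After op 15 (replace /du 99): {"du":99}
Value at /du: 99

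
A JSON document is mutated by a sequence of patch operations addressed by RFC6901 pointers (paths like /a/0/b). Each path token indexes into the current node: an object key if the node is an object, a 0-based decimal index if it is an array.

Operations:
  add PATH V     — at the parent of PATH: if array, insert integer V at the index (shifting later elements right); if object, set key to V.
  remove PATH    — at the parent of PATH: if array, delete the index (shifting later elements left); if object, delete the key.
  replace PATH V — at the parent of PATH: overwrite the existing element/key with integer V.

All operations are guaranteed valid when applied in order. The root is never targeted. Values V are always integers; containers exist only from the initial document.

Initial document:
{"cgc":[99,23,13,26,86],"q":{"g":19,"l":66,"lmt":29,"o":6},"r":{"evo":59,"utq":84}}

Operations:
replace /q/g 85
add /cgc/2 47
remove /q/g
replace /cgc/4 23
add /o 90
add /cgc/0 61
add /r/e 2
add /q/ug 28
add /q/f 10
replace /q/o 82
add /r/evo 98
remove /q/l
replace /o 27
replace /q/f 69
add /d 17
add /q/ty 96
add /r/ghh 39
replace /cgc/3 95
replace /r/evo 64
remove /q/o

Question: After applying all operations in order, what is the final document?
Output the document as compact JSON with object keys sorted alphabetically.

After op 1 (replace /q/g 85): {"cgc":[99,23,13,26,86],"q":{"g":85,"l":66,"lmt":29,"o":6},"r":{"evo":59,"utq":84}}
After op 2 (add /cgc/2 47): {"cgc":[99,23,47,13,26,86],"q":{"g":85,"l":66,"lmt":29,"o":6},"r":{"evo":59,"utq":84}}
After op 3 (remove /q/g): {"cgc":[99,23,47,13,26,86],"q":{"l":66,"lmt":29,"o":6},"r":{"evo":59,"utq":84}}
After op 4 (replace /cgc/4 23): {"cgc":[99,23,47,13,23,86],"q":{"l":66,"lmt":29,"o":6},"r":{"evo":59,"utq":84}}
After op 5 (add /o 90): {"cgc":[99,23,47,13,23,86],"o":90,"q":{"l":66,"lmt":29,"o":6},"r":{"evo":59,"utq":84}}
After op 6 (add /cgc/0 61): {"cgc":[61,99,23,47,13,23,86],"o":90,"q":{"l":66,"lmt":29,"o":6},"r":{"evo":59,"utq":84}}
After op 7 (add /r/e 2): {"cgc":[61,99,23,47,13,23,86],"o":90,"q":{"l":66,"lmt":29,"o":6},"r":{"e":2,"evo":59,"utq":84}}
After op 8 (add /q/ug 28): {"cgc":[61,99,23,47,13,23,86],"o":90,"q":{"l":66,"lmt":29,"o":6,"ug":28},"r":{"e":2,"evo":59,"utq":84}}
After op 9 (add /q/f 10): {"cgc":[61,99,23,47,13,23,86],"o":90,"q":{"f":10,"l":66,"lmt":29,"o":6,"ug":28},"r":{"e":2,"evo":59,"utq":84}}
After op 10 (replace /q/o 82): {"cgc":[61,99,23,47,13,23,86],"o":90,"q":{"f":10,"l":66,"lmt":29,"o":82,"ug":28},"r":{"e":2,"evo":59,"utq":84}}
After op 11 (add /r/evo 98): {"cgc":[61,99,23,47,13,23,86],"o":90,"q":{"f":10,"l":66,"lmt":29,"o":82,"ug":28},"r":{"e":2,"evo":98,"utq":84}}
After op 12 (remove /q/l): {"cgc":[61,99,23,47,13,23,86],"o":90,"q":{"f":10,"lmt":29,"o":82,"ug":28},"r":{"e":2,"evo":98,"utq":84}}
After op 13 (replace /o 27): {"cgc":[61,99,23,47,13,23,86],"o":27,"q":{"f":10,"lmt":29,"o":82,"ug":28},"r":{"e":2,"evo":98,"utq":84}}
After op 14 (replace /q/f 69): {"cgc":[61,99,23,47,13,23,86],"o":27,"q":{"f":69,"lmt":29,"o":82,"ug":28},"r":{"e":2,"evo":98,"utq":84}}
After op 15 (add /d 17): {"cgc":[61,99,23,47,13,23,86],"d":17,"o":27,"q":{"f":69,"lmt":29,"o":82,"ug":28},"r":{"e":2,"evo":98,"utq":84}}
After op 16 (add /q/ty 96): {"cgc":[61,99,23,47,13,23,86],"d":17,"o":27,"q":{"f":69,"lmt":29,"o":82,"ty":96,"ug":28},"r":{"e":2,"evo":98,"utq":84}}
After op 17 (add /r/ghh 39): {"cgc":[61,99,23,47,13,23,86],"d":17,"o":27,"q":{"f":69,"lmt":29,"o":82,"ty":96,"ug":28},"r":{"e":2,"evo":98,"ghh":39,"utq":84}}
After op 18 (replace /cgc/3 95): {"cgc":[61,99,23,95,13,23,86],"d":17,"o":27,"q":{"f":69,"lmt":29,"o":82,"ty":96,"ug":28},"r":{"e":2,"evo":98,"ghh":39,"utq":84}}
After op 19 (replace /r/evo 64): {"cgc":[61,99,23,95,13,23,86],"d":17,"o":27,"q":{"f":69,"lmt":29,"o":82,"ty":96,"ug":28},"r":{"e":2,"evo":64,"ghh":39,"utq":84}}
After op 20 (remove /q/o): {"cgc":[61,99,23,95,13,23,86],"d":17,"o":27,"q":{"f":69,"lmt":29,"ty":96,"ug":28},"r":{"e":2,"evo":64,"ghh":39,"utq":84}}

Answer: {"cgc":[61,99,23,95,13,23,86],"d":17,"o":27,"q":{"f":69,"lmt":29,"ty":96,"ug":28},"r":{"e":2,"evo":64,"ghh":39,"utq":84}}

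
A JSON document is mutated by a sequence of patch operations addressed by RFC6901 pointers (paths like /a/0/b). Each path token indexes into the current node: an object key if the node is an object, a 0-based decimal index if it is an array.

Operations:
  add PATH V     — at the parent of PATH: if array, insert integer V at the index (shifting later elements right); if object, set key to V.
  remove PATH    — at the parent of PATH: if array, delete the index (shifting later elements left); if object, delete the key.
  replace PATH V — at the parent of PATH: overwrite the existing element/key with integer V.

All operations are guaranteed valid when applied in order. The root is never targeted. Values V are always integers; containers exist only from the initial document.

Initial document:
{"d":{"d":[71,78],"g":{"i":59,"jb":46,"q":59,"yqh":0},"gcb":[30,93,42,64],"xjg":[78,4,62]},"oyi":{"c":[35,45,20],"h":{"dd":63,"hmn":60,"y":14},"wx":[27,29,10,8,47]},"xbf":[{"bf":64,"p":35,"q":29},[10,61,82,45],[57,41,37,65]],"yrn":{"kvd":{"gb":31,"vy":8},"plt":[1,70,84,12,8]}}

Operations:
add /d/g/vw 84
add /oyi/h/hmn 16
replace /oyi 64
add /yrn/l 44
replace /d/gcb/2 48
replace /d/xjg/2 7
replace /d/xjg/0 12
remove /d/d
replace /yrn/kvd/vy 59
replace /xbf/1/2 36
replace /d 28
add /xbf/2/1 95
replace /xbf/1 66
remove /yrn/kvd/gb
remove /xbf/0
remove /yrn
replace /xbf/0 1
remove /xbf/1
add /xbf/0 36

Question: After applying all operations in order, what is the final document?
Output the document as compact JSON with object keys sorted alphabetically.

Answer: {"d":28,"oyi":64,"xbf":[36,1]}

Derivation:
After op 1 (add /d/g/vw 84): {"d":{"d":[71,78],"g":{"i":59,"jb":46,"q":59,"vw":84,"yqh":0},"gcb":[30,93,42,64],"xjg":[78,4,62]},"oyi":{"c":[35,45,20],"h":{"dd":63,"hmn":60,"y":14},"wx":[27,29,10,8,47]},"xbf":[{"bf":64,"p":35,"q":29},[10,61,82,45],[57,41,37,65]],"yrn":{"kvd":{"gb":31,"vy":8},"plt":[1,70,84,12,8]}}
After op 2 (add /oyi/h/hmn 16): {"d":{"d":[71,78],"g":{"i":59,"jb":46,"q":59,"vw":84,"yqh":0},"gcb":[30,93,42,64],"xjg":[78,4,62]},"oyi":{"c":[35,45,20],"h":{"dd":63,"hmn":16,"y":14},"wx":[27,29,10,8,47]},"xbf":[{"bf":64,"p":35,"q":29},[10,61,82,45],[57,41,37,65]],"yrn":{"kvd":{"gb":31,"vy":8},"plt":[1,70,84,12,8]}}
After op 3 (replace /oyi 64): {"d":{"d":[71,78],"g":{"i":59,"jb":46,"q":59,"vw":84,"yqh":0},"gcb":[30,93,42,64],"xjg":[78,4,62]},"oyi":64,"xbf":[{"bf":64,"p":35,"q":29},[10,61,82,45],[57,41,37,65]],"yrn":{"kvd":{"gb":31,"vy":8},"plt":[1,70,84,12,8]}}
After op 4 (add /yrn/l 44): {"d":{"d":[71,78],"g":{"i":59,"jb":46,"q":59,"vw":84,"yqh":0},"gcb":[30,93,42,64],"xjg":[78,4,62]},"oyi":64,"xbf":[{"bf":64,"p":35,"q":29},[10,61,82,45],[57,41,37,65]],"yrn":{"kvd":{"gb":31,"vy":8},"l":44,"plt":[1,70,84,12,8]}}
After op 5 (replace /d/gcb/2 48): {"d":{"d":[71,78],"g":{"i":59,"jb":46,"q":59,"vw":84,"yqh":0},"gcb":[30,93,48,64],"xjg":[78,4,62]},"oyi":64,"xbf":[{"bf":64,"p":35,"q":29},[10,61,82,45],[57,41,37,65]],"yrn":{"kvd":{"gb":31,"vy":8},"l":44,"plt":[1,70,84,12,8]}}
After op 6 (replace /d/xjg/2 7): {"d":{"d":[71,78],"g":{"i":59,"jb":46,"q":59,"vw":84,"yqh":0},"gcb":[30,93,48,64],"xjg":[78,4,7]},"oyi":64,"xbf":[{"bf":64,"p":35,"q":29},[10,61,82,45],[57,41,37,65]],"yrn":{"kvd":{"gb":31,"vy":8},"l":44,"plt":[1,70,84,12,8]}}
After op 7 (replace /d/xjg/0 12): {"d":{"d":[71,78],"g":{"i":59,"jb":46,"q":59,"vw":84,"yqh":0},"gcb":[30,93,48,64],"xjg":[12,4,7]},"oyi":64,"xbf":[{"bf":64,"p":35,"q":29},[10,61,82,45],[57,41,37,65]],"yrn":{"kvd":{"gb":31,"vy":8},"l":44,"plt":[1,70,84,12,8]}}
After op 8 (remove /d/d): {"d":{"g":{"i":59,"jb":46,"q":59,"vw":84,"yqh":0},"gcb":[30,93,48,64],"xjg":[12,4,7]},"oyi":64,"xbf":[{"bf":64,"p":35,"q":29},[10,61,82,45],[57,41,37,65]],"yrn":{"kvd":{"gb":31,"vy":8},"l":44,"plt":[1,70,84,12,8]}}
After op 9 (replace /yrn/kvd/vy 59): {"d":{"g":{"i":59,"jb":46,"q":59,"vw":84,"yqh":0},"gcb":[30,93,48,64],"xjg":[12,4,7]},"oyi":64,"xbf":[{"bf":64,"p":35,"q":29},[10,61,82,45],[57,41,37,65]],"yrn":{"kvd":{"gb":31,"vy":59},"l":44,"plt":[1,70,84,12,8]}}
After op 10 (replace /xbf/1/2 36): {"d":{"g":{"i":59,"jb":46,"q":59,"vw":84,"yqh":0},"gcb":[30,93,48,64],"xjg":[12,4,7]},"oyi":64,"xbf":[{"bf":64,"p":35,"q":29},[10,61,36,45],[57,41,37,65]],"yrn":{"kvd":{"gb":31,"vy":59},"l":44,"plt":[1,70,84,12,8]}}
After op 11 (replace /d 28): {"d":28,"oyi":64,"xbf":[{"bf":64,"p":35,"q":29},[10,61,36,45],[57,41,37,65]],"yrn":{"kvd":{"gb":31,"vy":59},"l":44,"plt":[1,70,84,12,8]}}
After op 12 (add /xbf/2/1 95): {"d":28,"oyi":64,"xbf":[{"bf":64,"p":35,"q":29},[10,61,36,45],[57,95,41,37,65]],"yrn":{"kvd":{"gb":31,"vy":59},"l":44,"plt":[1,70,84,12,8]}}
After op 13 (replace /xbf/1 66): {"d":28,"oyi":64,"xbf":[{"bf":64,"p":35,"q":29},66,[57,95,41,37,65]],"yrn":{"kvd":{"gb":31,"vy":59},"l":44,"plt":[1,70,84,12,8]}}
After op 14 (remove /yrn/kvd/gb): {"d":28,"oyi":64,"xbf":[{"bf":64,"p":35,"q":29},66,[57,95,41,37,65]],"yrn":{"kvd":{"vy":59},"l":44,"plt":[1,70,84,12,8]}}
After op 15 (remove /xbf/0): {"d":28,"oyi":64,"xbf":[66,[57,95,41,37,65]],"yrn":{"kvd":{"vy":59},"l":44,"plt":[1,70,84,12,8]}}
After op 16 (remove /yrn): {"d":28,"oyi":64,"xbf":[66,[57,95,41,37,65]]}
After op 17 (replace /xbf/0 1): {"d":28,"oyi":64,"xbf":[1,[57,95,41,37,65]]}
After op 18 (remove /xbf/1): {"d":28,"oyi":64,"xbf":[1]}
After op 19 (add /xbf/0 36): {"d":28,"oyi":64,"xbf":[36,1]}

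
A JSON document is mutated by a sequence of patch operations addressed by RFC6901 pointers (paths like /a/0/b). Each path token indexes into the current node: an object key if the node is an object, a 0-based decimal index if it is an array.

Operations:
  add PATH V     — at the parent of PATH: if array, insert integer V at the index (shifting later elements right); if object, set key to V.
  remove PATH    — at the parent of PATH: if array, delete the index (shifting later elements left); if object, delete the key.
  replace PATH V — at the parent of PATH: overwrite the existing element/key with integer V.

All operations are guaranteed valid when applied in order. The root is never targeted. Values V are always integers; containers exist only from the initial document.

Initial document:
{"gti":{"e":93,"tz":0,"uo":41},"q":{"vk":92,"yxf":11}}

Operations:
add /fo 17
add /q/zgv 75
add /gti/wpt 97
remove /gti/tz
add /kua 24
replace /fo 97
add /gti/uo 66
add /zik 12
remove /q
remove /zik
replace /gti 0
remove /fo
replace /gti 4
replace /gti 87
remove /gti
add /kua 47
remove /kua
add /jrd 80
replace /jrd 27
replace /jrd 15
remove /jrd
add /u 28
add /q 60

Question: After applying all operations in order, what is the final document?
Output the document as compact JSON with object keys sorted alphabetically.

Answer: {"q":60,"u":28}

Derivation:
After op 1 (add /fo 17): {"fo":17,"gti":{"e":93,"tz":0,"uo":41},"q":{"vk":92,"yxf":11}}
After op 2 (add /q/zgv 75): {"fo":17,"gti":{"e":93,"tz":0,"uo":41},"q":{"vk":92,"yxf":11,"zgv":75}}
After op 3 (add /gti/wpt 97): {"fo":17,"gti":{"e":93,"tz":0,"uo":41,"wpt":97},"q":{"vk":92,"yxf":11,"zgv":75}}
After op 4 (remove /gti/tz): {"fo":17,"gti":{"e":93,"uo":41,"wpt":97},"q":{"vk":92,"yxf":11,"zgv":75}}
After op 5 (add /kua 24): {"fo":17,"gti":{"e":93,"uo":41,"wpt":97},"kua":24,"q":{"vk":92,"yxf":11,"zgv":75}}
After op 6 (replace /fo 97): {"fo":97,"gti":{"e":93,"uo":41,"wpt":97},"kua":24,"q":{"vk":92,"yxf":11,"zgv":75}}
After op 7 (add /gti/uo 66): {"fo":97,"gti":{"e":93,"uo":66,"wpt":97},"kua":24,"q":{"vk":92,"yxf":11,"zgv":75}}
After op 8 (add /zik 12): {"fo":97,"gti":{"e":93,"uo":66,"wpt":97},"kua":24,"q":{"vk":92,"yxf":11,"zgv":75},"zik":12}
After op 9 (remove /q): {"fo":97,"gti":{"e":93,"uo":66,"wpt":97},"kua":24,"zik":12}
After op 10 (remove /zik): {"fo":97,"gti":{"e":93,"uo":66,"wpt":97},"kua":24}
After op 11 (replace /gti 0): {"fo":97,"gti":0,"kua":24}
After op 12 (remove /fo): {"gti":0,"kua":24}
After op 13 (replace /gti 4): {"gti":4,"kua":24}
After op 14 (replace /gti 87): {"gti":87,"kua":24}
After op 15 (remove /gti): {"kua":24}
After op 16 (add /kua 47): {"kua":47}
After op 17 (remove /kua): {}
After op 18 (add /jrd 80): {"jrd":80}
After op 19 (replace /jrd 27): {"jrd":27}
After op 20 (replace /jrd 15): {"jrd":15}
After op 21 (remove /jrd): {}
After op 22 (add /u 28): {"u":28}
After op 23 (add /q 60): {"q":60,"u":28}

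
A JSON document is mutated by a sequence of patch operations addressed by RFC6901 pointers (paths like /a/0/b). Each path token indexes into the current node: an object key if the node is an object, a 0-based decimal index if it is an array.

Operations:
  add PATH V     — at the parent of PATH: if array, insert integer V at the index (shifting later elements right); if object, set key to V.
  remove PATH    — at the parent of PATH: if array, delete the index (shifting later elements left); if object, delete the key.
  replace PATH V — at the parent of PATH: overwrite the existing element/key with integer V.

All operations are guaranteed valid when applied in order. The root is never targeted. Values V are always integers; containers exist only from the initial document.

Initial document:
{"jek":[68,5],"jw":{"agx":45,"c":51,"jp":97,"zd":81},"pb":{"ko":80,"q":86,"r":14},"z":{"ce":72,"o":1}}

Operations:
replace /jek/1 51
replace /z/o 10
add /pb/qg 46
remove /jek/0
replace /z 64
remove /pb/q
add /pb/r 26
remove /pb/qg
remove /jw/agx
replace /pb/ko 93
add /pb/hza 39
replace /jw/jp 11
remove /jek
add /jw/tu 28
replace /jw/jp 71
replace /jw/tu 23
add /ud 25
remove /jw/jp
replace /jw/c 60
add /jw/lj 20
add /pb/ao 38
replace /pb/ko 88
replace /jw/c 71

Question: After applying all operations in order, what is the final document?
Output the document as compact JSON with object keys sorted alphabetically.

After op 1 (replace /jek/1 51): {"jek":[68,51],"jw":{"agx":45,"c":51,"jp":97,"zd":81},"pb":{"ko":80,"q":86,"r":14},"z":{"ce":72,"o":1}}
After op 2 (replace /z/o 10): {"jek":[68,51],"jw":{"agx":45,"c":51,"jp":97,"zd":81},"pb":{"ko":80,"q":86,"r":14},"z":{"ce":72,"o":10}}
After op 3 (add /pb/qg 46): {"jek":[68,51],"jw":{"agx":45,"c":51,"jp":97,"zd":81},"pb":{"ko":80,"q":86,"qg":46,"r":14},"z":{"ce":72,"o":10}}
After op 4 (remove /jek/0): {"jek":[51],"jw":{"agx":45,"c":51,"jp":97,"zd":81},"pb":{"ko":80,"q":86,"qg":46,"r":14},"z":{"ce":72,"o":10}}
After op 5 (replace /z 64): {"jek":[51],"jw":{"agx":45,"c":51,"jp":97,"zd":81},"pb":{"ko":80,"q":86,"qg":46,"r":14},"z":64}
After op 6 (remove /pb/q): {"jek":[51],"jw":{"agx":45,"c":51,"jp":97,"zd":81},"pb":{"ko":80,"qg":46,"r":14},"z":64}
After op 7 (add /pb/r 26): {"jek":[51],"jw":{"agx":45,"c":51,"jp":97,"zd":81},"pb":{"ko":80,"qg":46,"r":26},"z":64}
After op 8 (remove /pb/qg): {"jek":[51],"jw":{"agx":45,"c":51,"jp":97,"zd":81},"pb":{"ko":80,"r":26},"z":64}
After op 9 (remove /jw/agx): {"jek":[51],"jw":{"c":51,"jp":97,"zd":81},"pb":{"ko":80,"r":26},"z":64}
After op 10 (replace /pb/ko 93): {"jek":[51],"jw":{"c":51,"jp":97,"zd":81},"pb":{"ko":93,"r":26},"z":64}
After op 11 (add /pb/hza 39): {"jek":[51],"jw":{"c":51,"jp":97,"zd":81},"pb":{"hza":39,"ko":93,"r":26},"z":64}
After op 12 (replace /jw/jp 11): {"jek":[51],"jw":{"c":51,"jp":11,"zd":81},"pb":{"hza":39,"ko":93,"r":26},"z":64}
After op 13 (remove /jek): {"jw":{"c":51,"jp":11,"zd":81},"pb":{"hza":39,"ko":93,"r":26},"z":64}
After op 14 (add /jw/tu 28): {"jw":{"c":51,"jp":11,"tu":28,"zd":81},"pb":{"hza":39,"ko":93,"r":26},"z":64}
After op 15 (replace /jw/jp 71): {"jw":{"c":51,"jp":71,"tu":28,"zd":81},"pb":{"hza":39,"ko":93,"r":26},"z":64}
After op 16 (replace /jw/tu 23): {"jw":{"c":51,"jp":71,"tu":23,"zd":81},"pb":{"hza":39,"ko":93,"r":26},"z":64}
After op 17 (add /ud 25): {"jw":{"c":51,"jp":71,"tu":23,"zd":81},"pb":{"hza":39,"ko":93,"r":26},"ud":25,"z":64}
After op 18 (remove /jw/jp): {"jw":{"c":51,"tu":23,"zd":81},"pb":{"hza":39,"ko":93,"r":26},"ud":25,"z":64}
After op 19 (replace /jw/c 60): {"jw":{"c":60,"tu":23,"zd":81},"pb":{"hza":39,"ko":93,"r":26},"ud":25,"z":64}
After op 20 (add /jw/lj 20): {"jw":{"c":60,"lj":20,"tu":23,"zd":81},"pb":{"hza":39,"ko":93,"r":26},"ud":25,"z":64}
After op 21 (add /pb/ao 38): {"jw":{"c":60,"lj":20,"tu":23,"zd":81},"pb":{"ao":38,"hza":39,"ko":93,"r":26},"ud":25,"z":64}
After op 22 (replace /pb/ko 88): {"jw":{"c":60,"lj":20,"tu":23,"zd":81},"pb":{"ao":38,"hza":39,"ko":88,"r":26},"ud":25,"z":64}
After op 23 (replace /jw/c 71): {"jw":{"c":71,"lj":20,"tu":23,"zd":81},"pb":{"ao":38,"hza":39,"ko":88,"r":26},"ud":25,"z":64}

Answer: {"jw":{"c":71,"lj":20,"tu":23,"zd":81},"pb":{"ao":38,"hza":39,"ko":88,"r":26},"ud":25,"z":64}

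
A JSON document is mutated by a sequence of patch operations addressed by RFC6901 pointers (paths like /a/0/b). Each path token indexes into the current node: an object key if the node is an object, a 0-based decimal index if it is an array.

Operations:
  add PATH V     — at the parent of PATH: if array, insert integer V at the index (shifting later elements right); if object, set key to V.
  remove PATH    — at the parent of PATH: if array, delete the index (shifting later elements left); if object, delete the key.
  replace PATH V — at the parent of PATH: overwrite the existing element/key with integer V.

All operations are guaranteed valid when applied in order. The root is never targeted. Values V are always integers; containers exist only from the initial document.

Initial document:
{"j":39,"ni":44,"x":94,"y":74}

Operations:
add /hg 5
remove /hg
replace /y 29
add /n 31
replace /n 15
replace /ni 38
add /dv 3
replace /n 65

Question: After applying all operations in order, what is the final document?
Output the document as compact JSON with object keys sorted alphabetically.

After op 1 (add /hg 5): {"hg":5,"j":39,"ni":44,"x":94,"y":74}
After op 2 (remove /hg): {"j":39,"ni":44,"x":94,"y":74}
After op 3 (replace /y 29): {"j":39,"ni":44,"x":94,"y":29}
After op 4 (add /n 31): {"j":39,"n":31,"ni":44,"x":94,"y":29}
After op 5 (replace /n 15): {"j":39,"n":15,"ni":44,"x":94,"y":29}
After op 6 (replace /ni 38): {"j":39,"n":15,"ni":38,"x":94,"y":29}
After op 7 (add /dv 3): {"dv":3,"j":39,"n":15,"ni":38,"x":94,"y":29}
After op 8 (replace /n 65): {"dv":3,"j":39,"n":65,"ni":38,"x":94,"y":29}

Answer: {"dv":3,"j":39,"n":65,"ni":38,"x":94,"y":29}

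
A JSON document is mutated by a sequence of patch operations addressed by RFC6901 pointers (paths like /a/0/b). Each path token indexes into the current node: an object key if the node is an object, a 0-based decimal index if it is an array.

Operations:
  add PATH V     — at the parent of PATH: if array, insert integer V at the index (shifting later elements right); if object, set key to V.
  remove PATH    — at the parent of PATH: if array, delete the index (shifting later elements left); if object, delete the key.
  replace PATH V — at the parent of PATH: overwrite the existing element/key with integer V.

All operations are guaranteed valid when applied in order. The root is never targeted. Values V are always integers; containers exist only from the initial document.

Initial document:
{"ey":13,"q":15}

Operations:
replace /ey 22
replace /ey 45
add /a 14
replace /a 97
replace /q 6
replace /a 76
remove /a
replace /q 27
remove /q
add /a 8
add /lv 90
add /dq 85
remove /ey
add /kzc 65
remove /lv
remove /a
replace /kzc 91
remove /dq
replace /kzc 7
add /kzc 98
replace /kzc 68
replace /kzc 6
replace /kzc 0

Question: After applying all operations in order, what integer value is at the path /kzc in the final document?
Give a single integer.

After op 1 (replace /ey 22): {"ey":22,"q":15}
After op 2 (replace /ey 45): {"ey":45,"q":15}
After op 3 (add /a 14): {"a":14,"ey":45,"q":15}
After op 4 (replace /a 97): {"a":97,"ey":45,"q":15}
After op 5 (replace /q 6): {"a":97,"ey":45,"q":6}
After op 6 (replace /a 76): {"a":76,"ey":45,"q":6}
After op 7 (remove /a): {"ey":45,"q":6}
After op 8 (replace /q 27): {"ey":45,"q":27}
After op 9 (remove /q): {"ey":45}
After op 10 (add /a 8): {"a":8,"ey":45}
After op 11 (add /lv 90): {"a":8,"ey":45,"lv":90}
After op 12 (add /dq 85): {"a":8,"dq":85,"ey":45,"lv":90}
After op 13 (remove /ey): {"a":8,"dq":85,"lv":90}
After op 14 (add /kzc 65): {"a":8,"dq":85,"kzc":65,"lv":90}
After op 15 (remove /lv): {"a":8,"dq":85,"kzc":65}
After op 16 (remove /a): {"dq":85,"kzc":65}
After op 17 (replace /kzc 91): {"dq":85,"kzc":91}
After op 18 (remove /dq): {"kzc":91}
After op 19 (replace /kzc 7): {"kzc":7}
After op 20 (add /kzc 98): {"kzc":98}
After op 21 (replace /kzc 68): {"kzc":68}
After op 22 (replace /kzc 6): {"kzc":6}
After op 23 (replace /kzc 0): {"kzc":0}
Value at /kzc: 0

Answer: 0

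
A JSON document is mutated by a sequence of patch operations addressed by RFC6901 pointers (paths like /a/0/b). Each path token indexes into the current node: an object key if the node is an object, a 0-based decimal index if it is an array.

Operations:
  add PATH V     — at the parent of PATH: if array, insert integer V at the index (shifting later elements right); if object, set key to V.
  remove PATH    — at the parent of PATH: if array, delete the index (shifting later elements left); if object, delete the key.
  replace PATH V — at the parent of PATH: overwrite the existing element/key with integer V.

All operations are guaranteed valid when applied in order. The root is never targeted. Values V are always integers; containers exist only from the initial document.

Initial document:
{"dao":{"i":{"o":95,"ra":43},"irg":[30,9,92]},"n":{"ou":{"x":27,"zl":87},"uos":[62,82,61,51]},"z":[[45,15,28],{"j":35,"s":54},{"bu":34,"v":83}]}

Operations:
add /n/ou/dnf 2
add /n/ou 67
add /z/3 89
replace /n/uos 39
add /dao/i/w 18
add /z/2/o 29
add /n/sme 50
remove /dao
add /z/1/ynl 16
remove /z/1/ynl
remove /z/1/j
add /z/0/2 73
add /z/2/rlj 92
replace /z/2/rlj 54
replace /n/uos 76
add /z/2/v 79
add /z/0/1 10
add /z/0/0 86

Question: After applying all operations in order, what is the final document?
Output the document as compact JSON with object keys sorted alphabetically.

Answer: {"n":{"ou":67,"sme":50,"uos":76},"z":[[86,45,10,15,73,28],{"s":54},{"bu":34,"o":29,"rlj":54,"v":79},89]}

Derivation:
After op 1 (add /n/ou/dnf 2): {"dao":{"i":{"o":95,"ra":43},"irg":[30,9,92]},"n":{"ou":{"dnf":2,"x":27,"zl":87},"uos":[62,82,61,51]},"z":[[45,15,28],{"j":35,"s":54},{"bu":34,"v":83}]}
After op 2 (add /n/ou 67): {"dao":{"i":{"o":95,"ra":43},"irg":[30,9,92]},"n":{"ou":67,"uos":[62,82,61,51]},"z":[[45,15,28],{"j":35,"s":54},{"bu":34,"v":83}]}
After op 3 (add /z/3 89): {"dao":{"i":{"o":95,"ra":43},"irg":[30,9,92]},"n":{"ou":67,"uos":[62,82,61,51]},"z":[[45,15,28],{"j":35,"s":54},{"bu":34,"v":83},89]}
After op 4 (replace /n/uos 39): {"dao":{"i":{"o":95,"ra":43},"irg":[30,9,92]},"n":{"ou":67,"uos":39},"z":[[45,15,28],{"j":35,"s":54},{"bu":34,"v":83},89]}
After op 5 (add /dao/i/w 18): {"dao":{"i":{"o":95,"ra":43,"w":18},"irg":[30,9,92]},"n":{"ou":67,"uos":39},"z":[[45,15,28],{"j":35,"s":54},{"bu":34,"v":83},89]}
After op 6 (add /z/2/o 29): {"dao":{"i":{"o":95,"ra":43,"w":18},"irg":[30,9,92]},"n":{"ou":67,"uos":39},"z":[[45,15,28],{"j":35,"s":54},{"bu":34,"o":29,"v":83},89]}
After op 7 (add /n/sme 50): {"dao":{"i":{"o":95,"ra":43,"w":18},"irg":[30,9,92]},"n":{"ou":67,"sme":50,"uos":39},"z":[[45,15,28],{"j":35,"s":54},{"bu":34,"o":29,"v":83},89]}
After op 8 (remove /dao): {"n":{"ou":67,"sme":50,"uos":39},"z":[[45,15,28],{"j":35,"s":54},{"bu":34,"o":29,"v":83},89]}
After op 9 (add /z/1/ynl 16): {"n":{"ou":67,"sme":50,"uos":39},"z":[[45,15,28],{"j":35,"s":54,"ynl":16},{"bu":34,"o":29,"v":83},89]}
After op 10 (remove /z/1/ynl): {"n":{"ou":67,"sme":50,"uos":39},"z":[[45,15,28],{"j":35,"s":54},{"bu":34,"o":29,"v":83},89]}
After op 11 (remove /z/1/j): {"n":{"ou":67,"sme":50,"uos":39},"z":[[45,15,28],{"s":54},{"bu":34,"o":29,"v":83},89]}
After op 12 (add /z/0/2 73): {"n":{"ou":67,"sme":50,"uos":39},"z":[[45,15,73,28],{"s":54},{"bu":34,"o":29,"v":83},89]}
After op 13 (add /z/2/rlj 92): {"n":{"ou":67,"sme":50,"uos":39},"z":[[45,15,73,28],{"s":54},{"bu":34,"o":29,"rlj":92,"v":83},89]}
After op 14 (replace /z/2/rlj 54): {"n":{"ou":67,"sme":50,"uos":39},"z":[[45,15,73,28],{"s":54},{"bu":34,"o":29,"rlj":54,"v":83},89]}
After op 15 (replace /n/uos 76): {"n":{"ou":67,"sme":50,"uos":76},"z":[[45,15,73,28],{"s":54},{"bu":34,"o":29,"rlj":54,"v":83},89]}
After op 16 (add /z/2/v 79): {"n":{"ou":67,"sme":50,"uos":76},"z":[[45,15,73,28],{"s":54},{"bu":34,"o":29,"rlj":54,"v":79},89]}
After op 17 (add /z/0/1 10): {"n":{"ou":67,"sme":50,"uos":76},"z":[[45,10,15,73,28],{"s":54},{"bu":34,"o":29,"rlj":54,"v":79},89]}
After op 18 (add /z/0/0 86): {"n":{"ou":67,"sme":50,"uos":76},"z":[[86,45,10,15,73,28],{"s":54},{"bu":34,"o":29,"rlj":54,"v":79},89]}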